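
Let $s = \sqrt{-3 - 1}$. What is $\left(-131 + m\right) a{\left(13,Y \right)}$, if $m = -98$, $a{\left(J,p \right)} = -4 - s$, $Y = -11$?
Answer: $916 + 458 i \approx 916.0 + 458.0 i$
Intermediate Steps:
$s = 2 i$ ($s = \sqrt{-4} = 2 i \approx 2.0 i$)
$a{\left(J,p \right)} = -4 - 2 i$
$\left(-131 + m\right) a{\left(13,Y \right)} = \left(-131 - 98\right) \left(-4 - 2 i\right) = - 229 \left(-4 - 2 i\right) = 916 + 458 i$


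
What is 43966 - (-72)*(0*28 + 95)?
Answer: 50806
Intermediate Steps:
43966 - (-72)*(0*28 + 95) = 43966 - (-72)*(0 + 95) = 43966 - (-72)*95 = 43966 - 1*(-6840) = 43966 + 6840 = 50806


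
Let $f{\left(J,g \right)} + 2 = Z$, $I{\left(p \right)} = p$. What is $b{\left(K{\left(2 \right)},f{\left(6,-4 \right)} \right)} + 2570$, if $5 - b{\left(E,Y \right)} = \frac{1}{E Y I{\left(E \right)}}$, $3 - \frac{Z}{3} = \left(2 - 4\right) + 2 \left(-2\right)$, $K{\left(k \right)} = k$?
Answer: $\frac{257499}{100} \approx 2575.0$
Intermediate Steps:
$Z = 27$ ($Z = 9 - 3 \left(\left(2 - 4\right) + 2 \left(-2\right)\right) = 9 - 3 \left(-2 - 4\right) = 9 - -18 = 9 + 18 = 27$)
$f{\left(J,g \right)} = 25$ ($f{\left(J,g \right)} = -2 + 27 = 25$)
$b{\left(E,Y \right)} = 5 - \frac{1}{E^{2} Y}$ ($b{\left(E,Y \right)} = 5 - \frac{1}{E Y E} = 5 - \frac{1}{Y E^{2}} = 5 - \frac{1}{E^{2} Y}$)
$b{\left(K{\left(2 \right)},f{\left(6,-4 \right)} \right)} + 2570 = \left(5 - \frac{1}{4 \cdot 25}\right) + 2570 = \left(5 - \frac{1}{4} \cdot \frac{1}{25}\right) + 2570 = \left(5 - \frac{1}{100}\right) + 2570 = \frac{499}{100} + 2570 = \frac{257499}{100}$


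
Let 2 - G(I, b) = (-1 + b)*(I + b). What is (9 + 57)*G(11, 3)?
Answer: -1716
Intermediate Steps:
G(I, b) = 2 - (-1 + b)*(I + b)
(9 + 57)*G(11, 3) = (9 + 57)*(2 + 11 + 3 - 1*3**2 - 1*11*3) = 66*(2 + 11 + 3 - 1*9 - 33) = 66*(2 + 11 + 3 - 9 - 33) = 66*(-26) = -1716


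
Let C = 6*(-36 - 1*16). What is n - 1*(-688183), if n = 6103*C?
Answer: -1215953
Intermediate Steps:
C = -312 (C = 6*(-36 - 16) = 6*(-52) = -312)
n = -1904136 (n = 6103*(-312) = -1904136)
n - 1*(-688183) = -1904136 - 1*(-688183) = -1904136 + 688183 = -1215953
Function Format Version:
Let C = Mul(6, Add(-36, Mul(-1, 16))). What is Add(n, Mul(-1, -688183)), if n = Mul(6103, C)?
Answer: -1215953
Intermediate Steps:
C = -312 (C = Mul(6, Add(-36, -16)) = Mul(6, -52) = -312)
n = -1904136 (n = Mul(6103, -312) = -1904136)
Add(n, Mul(-1, -688183)) = Add(-1904136, Mul(-1, -688183)) = Add(-1904136, 688183) = -1215953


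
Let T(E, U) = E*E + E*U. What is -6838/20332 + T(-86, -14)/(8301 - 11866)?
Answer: -66633/24242 ≈ -2.7487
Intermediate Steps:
T(E, U) = E**2 + E*U
-6838/20332 + T(-86, -14)/(8301 - 11866) = -6838/20332 + (-86*(-86 - 14))/(8301 - 11866) = -6838*1/20332 - 86*(-100)/(-3565) = -263/782 + 8600*(-1/3565) = -263/782 - 1720/713 = -66633/24242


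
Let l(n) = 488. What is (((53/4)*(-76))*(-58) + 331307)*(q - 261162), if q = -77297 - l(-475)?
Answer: -132092052211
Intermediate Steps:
q = -77785 (q = -77297 - 1*488 = -77297 - 488 = -77785)
(((53/4)*(-76))*(-58) + 331307)*(q - 261162) = (((53/4)*(-76))*(-58) + 331307)*(-77785 - 261162) = (((53*(¼))*(-76))*(-58) + 331307)*(-338947) = (((53/4)*(-76))*(-58) + 331307)*(-338947) = (-1007*(-58) + 331307)*(-338947) = (58406 + 331307)*(-338947) = 389713*(-338947) = -132092052211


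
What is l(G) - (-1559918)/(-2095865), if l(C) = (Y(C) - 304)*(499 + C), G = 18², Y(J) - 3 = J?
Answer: 39671068667/2095865 ≈ 18928.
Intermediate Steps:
Y(J) = 3 + J
G = 324
l(C) = (-301 + C)*(499 + C) (l(C) = ((3 + C) - 304)*(499 + C) = (-301 + C)*(499 + C))
l(G) - (-1559918)/(-2095865) = (-150199 + 324² + 198*324) - (-1559918)/(-2095865) = (-150199 + 104976 + 64152) - (-1559918)*(-1)/2095865 = 18929 - 1*1559918/2095865 = 18929 - 1559918/2095865 = 39671068667/2095865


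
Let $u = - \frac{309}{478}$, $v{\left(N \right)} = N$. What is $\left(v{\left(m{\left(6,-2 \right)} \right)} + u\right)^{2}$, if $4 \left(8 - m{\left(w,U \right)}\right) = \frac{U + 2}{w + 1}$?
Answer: $\frac{12355225}{228484} \approx 54.075$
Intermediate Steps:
$m{\left(w,U \right)} = 8 - \frac{2 + U}{4 \left(1 + w\right)}$ ($m{\left(w,U \right)} = 8 - \frac{\left(U + 2\right) \frac{1}{w + 1}}{4} = 8 - \frac{\left(2 + U\right) \frac{1}{1 + w}}{4} = 8 - \frac{\frac{1}{1 + w} \left(2 + U\right)}{4} = 8 - \frac{2 + U}{4 \left(1 + w\right)}$)
$u = - \frac{309}{478}$ ($u = \left(-309\right) \frac{1}{478} = - \frac{309}{478} \approx -0.64644$)
$\left(v{\left(m{\left(6,-2 \right)} \right)} + u\right)^{2} = \left(\frac{30 - -2 + 32 \cdot 6}{4 \left(1 + 6\right)} - \frac{309}{478}\right)^{2} = \left(\frac{30 + 2 + 192}{4 \cdot 7} - \frac{309}{478}\right)^{2} = \left(\frac{1}{4} \cdot \frac{1}{7} \cdot 224 - \frac{309}{478}\right)^{2} = \left(8 - \frac{309}{478}\right)^{2} = \left(\frac{3515}{478}\right)^{2} = \frac{12355225}{228484}$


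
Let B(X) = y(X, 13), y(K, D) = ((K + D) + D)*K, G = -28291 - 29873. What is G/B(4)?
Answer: -4847/10 ≈ -484.70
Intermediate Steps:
G = -58164
y(K, D) = K*(K + 2*D) (y(K, D) = ((D + K) + D)*K = (K + 2*D)*K = K*(K + 2*D))
B(X) = X*(26 + X) (B(X) = X*(X + 2*13) = X*(X + 26) = X*(26 + X))
G/B(4) = -58164*1/(4*(26 + 4)) = -58164/(4*30) = -58164/120 = -58164*1/120 = -4847/10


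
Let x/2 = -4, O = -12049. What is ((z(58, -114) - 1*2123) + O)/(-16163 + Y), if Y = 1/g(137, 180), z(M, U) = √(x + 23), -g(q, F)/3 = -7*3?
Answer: 223209/254567 - 63*√15/1018268 ≈ 0.87658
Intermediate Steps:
g(q, F) = 63 (g(q, F) = -(-21)*3 = -3*(-21) = 63)
x = -8 (x = 2*(-4) = -8)
z(M, U) = √15 (z(M, U) = √(-8 + 23) = √15)
Y = 1/63 ≈ 0.015873
((z(58, -114) - 1*2123) + O)/(-16163 + Y) = ((√15 - 1*2123) - 12049)/(-16163 + 1/63) = ((√15 - 2123) - 12049)/(-1018268/63) = ((-2123 + √15) - 12049)*(-63/1018268) = (-14172 + √15)*(-63/1018268) = 223209/254567 - 63*√15/1018268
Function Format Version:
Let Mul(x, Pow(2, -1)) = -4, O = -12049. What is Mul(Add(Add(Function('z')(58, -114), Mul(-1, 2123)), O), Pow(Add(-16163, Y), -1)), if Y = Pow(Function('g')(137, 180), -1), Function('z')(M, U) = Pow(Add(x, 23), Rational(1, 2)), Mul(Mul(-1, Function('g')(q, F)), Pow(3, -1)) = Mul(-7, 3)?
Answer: Add(Rational(223209, 254567), Mul(Rational(-63, 1018268), Pow(15, Rational(1, 2)))) ≈ 0.87658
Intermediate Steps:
Function('g')(q, F) = 63 (Function('g')(q, F) = Mul(-3, Mul(-7, 3)) = Mul(-3, -21) = 63)
x = -8 (x = Mul(2, -4) = -8)
Function('z')(M, U) = Pow(15, Rational(1, 2)) (Function('z')(M, U) = Pow(Add(-8, 23), Rational(1, 2)) = Pow(15, Rational(1, 2)))
Y = Rational(1, 63) (Y = Pow(63, -1) = Rational(1, 63) ≈ 0.015873)
Mul(Add(Add(Function('z')(58, -114), Mul(-1, 2123)), O), Pow(Add(-16163, Y), -1)) = Mul(Add(Add(Pow(15, Rational(1, 2)), Mul(-1, 2123)), -12049), Pow(Add(-16163, Rational(1, 63)), -1)) = Mul(Add(Add(Pow(15, Rational(1, 2)), -2123), -12049), Pow(Rational(-1018268, 63), -1)) = Mul(Add(Add(-2123, Pow(15, Rational(1, 2))), -12049), Rational(-63, 1018268)) = Mul(Add(-14172, Pow(15, Rational(1, 2))), Rational(-63, 1018268)) = Add(Rational(223209, 254567), Mul(Rational(-63, 1018268), Pow(15, Rational(1, 2))))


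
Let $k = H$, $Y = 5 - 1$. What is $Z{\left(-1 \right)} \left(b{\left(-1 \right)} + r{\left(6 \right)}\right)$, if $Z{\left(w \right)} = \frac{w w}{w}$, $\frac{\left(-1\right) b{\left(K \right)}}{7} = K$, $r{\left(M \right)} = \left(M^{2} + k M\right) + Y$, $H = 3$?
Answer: $-65$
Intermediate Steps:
$Y = 4$
$k = 3$
$r{\left(M \right)} = 4 + M^{2} + 3 M$ ($r{\left(M \right)} = \left(M^{2} + 3 M\right) + 4 = 4 + M^{2} + 3 M$)
$b{\left(K \right)} = - 7 K$
$Z{\left(w \right)} = w$ ($Z{\left(w \right)} = \frac{w^{2}}{w} = w$)
$Z{\left(-1 \right)} \left(b{\left(-1 \right)} + r{\left(6 \right)}\right) = - (\left(-7\right) \left(-1\right) + \left(4 + 6^{2} + 3 \cdot 6\right)) = - (7 + \left(4 + 36 + 18\right)) = - (7 + 58) = \left(-1\right) 65 = -65$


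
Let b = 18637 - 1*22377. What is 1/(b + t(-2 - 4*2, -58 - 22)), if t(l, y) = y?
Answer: -1/3820 ≈ -0.00026178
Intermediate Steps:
b = -3740 (b = 18637 - 22377 = -3740)
1/(b + t(-2 - 4*2, -58 - 22)) = 1/(-3740 + (-58 - 22)) = 1/(-3740 - 80) = 1/(-3820) = -1/3820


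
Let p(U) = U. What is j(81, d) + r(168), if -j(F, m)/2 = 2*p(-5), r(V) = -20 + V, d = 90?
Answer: 168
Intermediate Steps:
j(F, m) = 20 (j(F, m) = -4*(-5) = -2*(-10) = 20)
j(81, d) + r(168) = 20 + (-20 + 168) = 20 + 148 = 168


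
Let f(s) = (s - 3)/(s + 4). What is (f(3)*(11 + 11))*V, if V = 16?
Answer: 0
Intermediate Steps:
f(s) = (-3 + s)/(4 + s)
(f(3)*(11 + 11))*V = (((-3 + 3)/(4 + 3))*(11 + 11))*16 = ((0/7)*22)*16 = (((⅐)*0)*22)*16 = (0*22)*16 = 0*16 = 0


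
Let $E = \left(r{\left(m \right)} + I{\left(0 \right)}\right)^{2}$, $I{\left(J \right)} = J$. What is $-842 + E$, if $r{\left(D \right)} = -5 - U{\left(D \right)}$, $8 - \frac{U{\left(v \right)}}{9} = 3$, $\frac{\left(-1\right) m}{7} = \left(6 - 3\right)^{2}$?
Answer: $1658$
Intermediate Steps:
$m = -63$ ($m = - 7 \left(6 - 3\right)^{2} = - 7 \cdot 3^{2} = \left(-7\right) 9 = -63$)
$U{\left(v \right)} = 45$ ($U{\left(v \right)} = 72 - 27 = 45$)
$r{\left(D \right)} = -50$ ($r{\left(D \right)} = -5 - 45 = -50$)
$E = 2500$ ($E = \left(-50 + 0\right)^{2} = \left(-50\right)^{2} = 2500$)
$-842 + E = -842 + 2500 = 1658$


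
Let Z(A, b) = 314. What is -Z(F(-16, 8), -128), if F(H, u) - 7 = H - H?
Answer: -314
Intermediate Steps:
F(H, u) = 7 (F(H, u) = 7 + (H - H) = 7 + 0 = 7)
-Z(F(-16, 8), -128) = -1*314 = -314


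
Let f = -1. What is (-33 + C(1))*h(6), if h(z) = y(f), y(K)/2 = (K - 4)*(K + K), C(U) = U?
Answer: -640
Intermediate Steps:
y(K) = 4*K*(-4 + K) (y(K) = 2*((K - 4)*(K + K)) = 2*((-4 + K)*(2*K)) = 2*(2*K*(-4 + K)) = 4*K*(-4 + K))
h(z) = 20 (h(z) = 4*(-1)*(-4 - 1) = 4*(-1)*(-5) = 20)
(-33 + C(1))*h(6) = (-33 + 1)*20 = -32*20 = -640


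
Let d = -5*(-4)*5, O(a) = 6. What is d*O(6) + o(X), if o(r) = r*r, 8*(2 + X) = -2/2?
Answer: 38689/64 ≈ 604.52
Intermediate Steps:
d = 100 (d = 20*5 = 100)
X = -17/8 (X = -2 + (-2/2)/8 = -2 + (-2*½)/8 = -2 + (⅛)*(-1) = -2 - ⅛ = -17/8 ≈ -2.1250)
o(r) = r²
d*O(6) + o(X) = 100*6 + (-17/8)² = 600 + 289/64 = 38689/64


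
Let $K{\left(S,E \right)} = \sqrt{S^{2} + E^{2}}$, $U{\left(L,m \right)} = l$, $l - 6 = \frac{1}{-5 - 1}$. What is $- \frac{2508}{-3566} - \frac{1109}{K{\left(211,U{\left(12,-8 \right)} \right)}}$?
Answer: $\frac{1254}{1783} - \frac{6654 \sqrt{1603981}}{1603981} \approx -4.5506$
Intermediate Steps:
$l = \frac{35}{6}$ ($l = 6 + \frac{1}{-5 - 1} = 6 + \frac{1}{-6} = 6 - \frac{1}{6} = \frac{35}{6} \approx 5.8333$)
$U{\left(L,m \right)} = \frac{35}{6}$
$K{\left(S,E \right)} = \sqrt{E^{2} + S^{2}}$
$- \frac{2508}{-3566} - \frac{1109}{K{\left(211,U{\left(12,-8 \right)} \right)}} = - \frac{2508}{-3566} - \frac{1109}{\sqrt{\left(\frac{35}{6}\right)^{2} + 211^{2}}} = \left(-2508\right) \left(- \frac{1}{3566}\right) - \frac{1109}{\sqrt{\frac{1225}{36} + 44521}} = \frac{1254}{1783} - \frac{1109}{\sqrt{\frac{1603981}{36}}} = \frac{1254}{1783} - \frac{1109}{\frac{1}{6} \sqrt{1603981}} = \frac{1254}{1783} - 1109 \frac{6 \sqrt{1603981}}{1603981} = \frac{1254}{1783} - \frac{6654 \sqrt{1603981}}{1603981}$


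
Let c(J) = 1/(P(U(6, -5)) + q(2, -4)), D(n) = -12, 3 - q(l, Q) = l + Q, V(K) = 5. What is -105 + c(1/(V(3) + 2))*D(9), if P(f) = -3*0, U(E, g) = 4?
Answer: -537/5 ≈ -107.40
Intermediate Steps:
q(l, Q) = 3 - Q - l (q(l, Q) = 3 - (l + Q) = 3 - (Q + l) = 3 + (-Q - l) = 3 - Q - l)
P(f) = 0
c(J) = ⅕ (c(J) = 1/(0 + (3 - 1*(-4) - 1*2)) = 1/(0 + (3 + 4 - 2)) = 1/(0 + 5) = 1/5 = ⅕)
-105 + c(1/(V(3) + 2))*D(9) = -105 + (⅕)*(-12) = -105 - 12/5 = -537/5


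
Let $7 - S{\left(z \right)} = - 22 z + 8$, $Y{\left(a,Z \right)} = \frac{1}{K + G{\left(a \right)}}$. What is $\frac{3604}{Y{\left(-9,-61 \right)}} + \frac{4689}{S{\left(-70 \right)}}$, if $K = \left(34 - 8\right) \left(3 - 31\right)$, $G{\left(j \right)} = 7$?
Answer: $- \frac{4004268533}{1541} \approx -2.5985 \cdot 10^{6}$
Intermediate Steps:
$K = -728$ ($K = 26 \left(-28\right) = -728$)
$Y{\left(a,Z \right)} = - \frac{1}{721}$ ($Y{\left(a,Z \right)} = \frac{1}{-728 + 7} = \frac{1}{-721} = - \frac{1}{721}$)
$S{\left(z \right)} = -1 + 22 z$ ($S{\left(z \right)} = 7 - \left(- 22 z + 8\right) = 7 - \left(8 - 22 z\right) = 7 + \left(-8 + 22 z\right) = -1 + 22 z$)
$\frac{3604}{Y{\left(-9,-61 \right)}} + \frac{4689}{S{\left(-70 \right)}} = \frac{3604}{- \frac{1}{721}} + \frac{4689}{-1 + 22 \left(-70\right)} = 3604 \left(-721\right) + \frac{4689}{-1 - 1540} = -2598484 + \frac{4689}{-1541} = -2598484 + 4689 \left(- \frac{1}{1541}\right) = -2598484 - \frac{4689}{1541} = - \frac{4004268533}{1541}$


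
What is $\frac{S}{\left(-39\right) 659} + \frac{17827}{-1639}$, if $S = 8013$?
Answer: $- \frac{157101678}{14041313} \approx -11.189$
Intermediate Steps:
$\frac{S}{\left(-39\right) 659} + \frac{17827}{-1639} = \frac{8013}{\left(-39\right) 659} + \frac{17827}{-1639} = \frac{8013}{-25701} + 17827 \left(- \frac{1}{1639}\right) = 8013 \left(- \frac{1}{25701}\right) - \frac{17827}{1639} = - \frac{2671}{8567} - \frac{17827}{1639} = - \frac{157101678}{14041313}$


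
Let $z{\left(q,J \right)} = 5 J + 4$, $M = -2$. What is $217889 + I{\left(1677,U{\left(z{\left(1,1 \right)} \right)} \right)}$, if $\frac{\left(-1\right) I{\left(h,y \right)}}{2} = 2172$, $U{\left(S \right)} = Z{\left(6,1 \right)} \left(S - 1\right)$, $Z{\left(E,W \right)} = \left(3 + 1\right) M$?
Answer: $213545$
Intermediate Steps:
$z{\left(q,J \right)} = 4 + 5 J$
$Z{\left(E,W \right)} = -8$ ($Z{\left(E,W \right)} = \left(3 + 1\right) \left(-2\right) = 4 \left(-2\right) = -8$)
$U{\left(S \right)} = 8 - 8 S$ ($U{\left(S \right)} = - 8 \left(S - 1\right) = - 8 \left(-1 + S\right) = 8 - 8 S$)
$I{\left(h,y \right)} = -4344$ ($I{\left(h,y \right)} = \left(-2\right) 2172 = -4344$)
$217889 + I{\left(1677,U{\left(z{\left(1,1 \right)} \right)} \right)} = 217889 - 4344 = 213545$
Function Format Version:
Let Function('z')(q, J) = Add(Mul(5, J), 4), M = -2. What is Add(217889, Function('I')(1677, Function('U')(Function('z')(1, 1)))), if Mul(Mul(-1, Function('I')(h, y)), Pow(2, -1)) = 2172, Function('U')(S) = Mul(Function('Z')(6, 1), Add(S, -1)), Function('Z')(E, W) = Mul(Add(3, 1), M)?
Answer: 213545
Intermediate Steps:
Function('z')(q, J) = Add(4, Mul(5, J))
Function('Z')(E, W) = -8 (Function('Z')(E, W) = Mul(Add(3, 1), -2) = Mul(4, -2) = -8)
Function('U')(S) = Add(8, Mul(-8, S)) (Function('U')(S) = Mul(-8, Add(S, -1)) = Mul(-8, Add(-1, S)) = Add(8, Mul(-8, S)))
Function('I')(h, y) = -4344 (Function('I')(h, y) = Mul(-2, 2172) = -4344)
Add(217889, Function('I')(1677, Function('U')(Function('z')(1, 1)))) = Add(217889, -4344) = 213545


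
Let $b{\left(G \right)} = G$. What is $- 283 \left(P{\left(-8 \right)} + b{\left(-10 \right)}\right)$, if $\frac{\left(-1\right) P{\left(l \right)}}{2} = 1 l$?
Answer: $-1698$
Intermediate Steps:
$P{\left(l \right)} = - 2 l$ ($P{\left(l \right)} = - 2 \cdot 1 l = - 2 l$)
$- 283 \left(P{\left(-8 \right)} + b{\left(-10 \right)}\right) = - 283 \left(\left(-2\right) \left(-8\right) - 10\right) = - 283 \left(16 - 10\right) = \left(-283\right) 6 = -1698$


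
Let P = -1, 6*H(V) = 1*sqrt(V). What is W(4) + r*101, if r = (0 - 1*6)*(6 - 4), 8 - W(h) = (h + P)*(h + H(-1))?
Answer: -1216 - I/2 ≈ -1216.0 - 0.5*I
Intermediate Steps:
H(V) = sqrt(V)/6 (H(V) = (1*sqrt(V))/6 = sqrt(V)/6)
W(h) = 8 - (-1 + h)*(h + I/6) (W(h) = 8 - (h - 1)*(h + sqrt(-1)/6) = 8 - (-1 + h)*(h + I/6))
r = -12 (r = (0 - 6)*2 = -6*2 = -12)
W(4) + r*101 = (8 - 1*4**2 + I/6 + (1/6)*4*(6 - I)) - 12*101 = (8 - 1*16 + I/6 + (4 - 2*I/3)) - 1212 = (8 - 16 + I/6 + (4 - 2*I/3)) - 1212 = (-4 - I/2) - 1212 = -1216 - I/2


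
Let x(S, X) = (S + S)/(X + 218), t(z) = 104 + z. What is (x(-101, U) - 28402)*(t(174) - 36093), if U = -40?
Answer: 90535986385/89 ≈ 1.0173e+9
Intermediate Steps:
x(S, X) = 2*S/(218 + X) (x(S, X) = (2*S)/(218 + X) = 2*S/(218 + X))
(x(-101, U) - 28402)*(t(174) - 36093) = (2*(-101)/(218 - 40) - 28402)*((104 + 174) - 36093) = (2*(-101)/178 - 28402)*(278 - 36093) = (2*(-101)*(1/178) - 28402)*(-35815) = (-101/89 - 28402)*(-35815) = -2527879/89*(-35815) = 90535986385/89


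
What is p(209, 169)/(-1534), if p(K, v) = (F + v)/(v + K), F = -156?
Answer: -1/44604 ≈ -2.2420e-5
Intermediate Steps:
p(K, v) = (-156 + v)/(K + v) (p(K, v) = (-156 + v)/(v + K) = (-156 + v)/(K + v))
p(209, 169)/(-1534) = ((-156 + 169)/(209 + 169))/(-1534) = (13/378)*(-1/1534) = -1/44604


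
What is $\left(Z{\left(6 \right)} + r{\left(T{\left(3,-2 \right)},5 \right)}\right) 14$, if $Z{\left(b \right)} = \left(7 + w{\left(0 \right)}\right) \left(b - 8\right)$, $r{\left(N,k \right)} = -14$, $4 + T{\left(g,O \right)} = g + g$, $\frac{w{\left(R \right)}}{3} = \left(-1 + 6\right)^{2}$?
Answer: $-2492$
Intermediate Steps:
$w{\left(R \right)} = 75$ ($w{\left(R \right)} = 3 \left(-1 + 6\right)^{2} = 3 \cdot 5^{2} = 3 \cdot 25 = 75$)
$T{\left(g,O \right)} = -4 + 2 g$ ($T{\left(g,O \right)} = -4 + \left(g + g\right) = -4 + 2 g$)
$Z{\left(b \right)} = -656 + 82 b$ ($Z{\left(b \right)} = \left(7 + 75\right) \left(b - 8\right) = 82 \left(-8 + b\right) = -656 + 82 b$)
$\left(Z{\left(6 \right)} + r{\left(T{\left(3,-2 \right)},5 \right)}\right) 14 = \left(\left(-656 + 82 \cdot 6\right) - 14\right) 14 = \left(\left(-656 + 492\right) - 14\right) 14 = \left(-164 - 14\right) 14 = \left(-178\right) 14 = -2492$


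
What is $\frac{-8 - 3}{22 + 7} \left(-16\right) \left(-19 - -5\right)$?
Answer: $- \frac{2464}{29} \approx -84.966$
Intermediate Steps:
$\frac{-8 - 3}{22 + 7} \left(-16\right) \left(-19 - -5\right) = - \frac{11}{29} \left(-16\right) \left(-19 + \left(-1 + 6\right)\right) = \left(-11\right) \frac{1}{29} \left(-16\right) \left(-19 + 5\right) = \left(- \frac{11}{29}\right) \left(-16\right) \left(-14\right) = \frac{176}{29} \left(-14\right) = - \frac{2464}{29}$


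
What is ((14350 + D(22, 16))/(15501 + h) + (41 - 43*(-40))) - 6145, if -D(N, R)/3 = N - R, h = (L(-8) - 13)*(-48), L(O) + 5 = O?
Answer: -73413284/16749 ≈ -4383.1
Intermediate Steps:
L(O) = -5 + O
h = 1248 (h = ((-5 - 8) - 13)*(-48) = (-13 - 13)*(-48) = -26*(-48) = 1248)
D(N, R) = -3*N + 3*R (D(N, R) = -3*(N - R) = -3*N + 3*R)
((14350 + D(22, 16))/(15501 + h) + (41 - 43*(-40))) - 6145 = ((14350 + (-3*22 + 3*16))/(15501 + 1248) + (41 - 43*(-40))) - 6145 = ((14350 + (-66 + 48))/16749 + (41 + 1720)) - 6145 = ((14350 - 18)*(1/16749) + 1761) - 6145 = (14332*(1/16749) + 1761) - 6145 = (14332/16749 + 1761) - 6145 = 29509321/16749 - 6145 = -73413284/16749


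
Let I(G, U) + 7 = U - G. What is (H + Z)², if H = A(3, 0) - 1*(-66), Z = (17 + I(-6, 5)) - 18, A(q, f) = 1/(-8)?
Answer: 303601/64 ≈ 4743.8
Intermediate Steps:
I(G, U) = -7 + U - G (I(G, U) = -7 + (U - G) = -7 + U - G)
A(q, f) = -⅛
Z = 3 (Z = (17 + (-7 + 5 - 1*(-6))) - 18 = (17 + (-7 + 5 + 6)) - 18 = (17 + 4) - 18 = 21 - 18 = 3)
H = 527/8 (H = -⅛ - 1*(-66) = -⅛ + 66 = 527/8 ≈ 65.875)
(H + Z)² = (527/8 + 3)² = (551/8)² = 303601/64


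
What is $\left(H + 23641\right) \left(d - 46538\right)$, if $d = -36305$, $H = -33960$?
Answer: $854856917$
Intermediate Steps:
$\left(H + 23641\right) \left(d - 46538\right) = \left(-33960 + 23641\right) \left(-36305 - 46538\right) = \left(-10319\right) \left(-82843\right) = 854856917$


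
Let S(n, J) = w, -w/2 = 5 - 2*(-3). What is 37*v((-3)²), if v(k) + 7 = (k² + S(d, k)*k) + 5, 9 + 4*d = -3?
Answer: -4403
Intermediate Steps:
d = -3 (d = -9/4 + (¼)*(-3) = -9/4 - ¾ = -3)
w = -22 (w = -2*(5 - 2*(-3)) = -2*(5 + 6) = -2*11 = -22)
S(n, J) = -22
v(k) = -2 + k² - 22*k (v(k) = -7 + ((k² - 22*k) + 5) = -7 + (5 + k² - 22*k) = -2 + k² - 22*k)
37*v((-3)²) = 37*(-2 + ((-3)²)² - 22*(-3)²) = 37*(-2 + 9² - 22*9) = 37*(-2 + 81 - 198) = 37*(-119) = -4403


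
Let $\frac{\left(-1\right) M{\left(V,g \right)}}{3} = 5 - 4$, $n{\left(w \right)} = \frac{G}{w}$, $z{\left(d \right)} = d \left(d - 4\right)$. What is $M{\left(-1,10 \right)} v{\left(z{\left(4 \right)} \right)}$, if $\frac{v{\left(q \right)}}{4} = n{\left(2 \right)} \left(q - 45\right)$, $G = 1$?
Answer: $270$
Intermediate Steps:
$z{\left(d \right)} = d \left(-4 + d\right)$
$n{\left(w \right)} = \frac{1}{w}$ ($n{\left(w \right)} = 1 \frac{1}{w} = \frac{1}{w}$)
$M{\left(V,g \right)} = -3$ ($M{\left(V,g \right)} = - 3 \left(5 - 4\right) = \left(-3\right) 1 = -3$)
$v{\left(q \right)} = -90 + 2 q$ ($v{\left(q \right)} = 4 \frac{q - 45}{2} = 4 \frac{-45 + q}{2} = 4 \left(- \frac{45}{2} + \frac{q}{2}\right) = -90 + 2 q$)
$M{\left(-1,10 \right)} v{\left(z{\left(4 \right)} \right)} = - 3 \left(-90 + 2 \cdot 4 \left(-4 + 4\right)\right) = - 3 \left(-90 + 2 \cdot 4 \cdot 0\right) = - 3 \left(-90 + 2 \cdot 0\right) = - 3 \left(-90 + 0\right) = \left(-3\right) \left(-90\right) = 270$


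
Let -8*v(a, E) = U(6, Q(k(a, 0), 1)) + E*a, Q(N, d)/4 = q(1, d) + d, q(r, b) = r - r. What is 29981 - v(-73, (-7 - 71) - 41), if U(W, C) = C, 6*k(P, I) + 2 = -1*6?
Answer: 248539/8 ≈ 31067.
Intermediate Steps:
q(r, b) = 0
k(P, I) = -4/3 (k(P, I) = -⅓ + (-1*6)/6 = -⅓ + (⅙)*(-6) = -⅓ - 1 = -4/3)
Q(N, d) = 4*d (Q(N, d) = 4*(0 + d) = 4*d)
v(a, E) = -½ - E*a/8 (v(a, E) = -(4*1 + E*a)/8 = -(4 + E*a)/8 = -½ - E*a/8)
29981 - v(-73, (-7 - 71) - 41) = 29981 - (-½ - ⅛*((-7 - 71) - 41)*(-73)) = 29981 - (-½ - ⅛*(-78 - 41)*(-73)) = 29981 - (-½ - ⅛*(-119)*(-73)) = 29981 - (-½ - 8687/8) = 29981 - 1*(-8691/8) = 29981 + 8691/8 = 248539/8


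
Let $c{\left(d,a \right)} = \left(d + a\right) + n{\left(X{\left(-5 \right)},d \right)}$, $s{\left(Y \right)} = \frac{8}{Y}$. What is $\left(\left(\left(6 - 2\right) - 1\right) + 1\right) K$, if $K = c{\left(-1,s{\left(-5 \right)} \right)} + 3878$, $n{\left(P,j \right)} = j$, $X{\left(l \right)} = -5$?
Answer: $\frac{77488}{5} \approx 15498.0$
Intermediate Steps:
$c{\left(d,a \right)} = a + 2 d$ ($c{\left(d,a \right)} = \left(d + a\right) + d = \left(a + d\right) + d = a + 2 d$)
$K = \frac{19372}{5}$ ($K = \left(\frac{8}{-5} + 2 \left(-1\right)\right) + 3878 = \left(8 \left(- \frac{1}{5}\right) - 2\right) + 3878 = \left(- \frac{8}{5} - 2\right) + 3878 = - \frac{18}{5} + 3878 = \frac{19372}{5} \approx 3874.4$)
$\left(\left(\left(6 - 2\right) - 1\right) + 1\right) K = \left(\left(\left(6 - 2\right) - 1\right) + 1\right) \frac{19372}{5} = \left(\left(4 - 1\right) + 1\right) \frac{19372}{5} = \left(3 + 1\right) \frac{19372}{5} = 4 \cdot \frac{19372}{5} = \frac{77488}{5}$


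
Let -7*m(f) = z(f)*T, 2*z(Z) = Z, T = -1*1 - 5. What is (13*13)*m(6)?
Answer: 3042/7 ≈ 434.57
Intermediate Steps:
T = -6 (T = -1 - 5 = -6)
z(Z) = Z/2
m(f) = 3*f/7 (m(f) = -f/2*(-6)/7 = -(-3)*f/7 = 3*f/7)
(13*13)*m(6) = (13*13)*((3/7)*6) = 169*(18/7) = 3042/7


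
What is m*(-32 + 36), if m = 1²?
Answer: 4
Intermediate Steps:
m = 1
m*(-32 + 36) = 1*(-32 + 36) = 1*4 = 4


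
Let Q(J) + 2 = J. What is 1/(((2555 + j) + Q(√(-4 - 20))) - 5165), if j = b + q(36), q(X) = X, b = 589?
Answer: -1987/3948193 - 2*I*√6/3948193 ≈ -0.00050327 - 1.2408e-6*I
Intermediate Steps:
Q(J) = -2 + J
j = 625 (j = 589 + 36 = 625)
1/(((2555 + j) + Q(√(-4 - 20))) - 5165) = 1/(((2555 + 625) + (-2 + √(-4 - 20))) - 5165) = 1/((3180 + (-2 + √(-24))) - 5165) = 1/((3180 + (-2 + 2*I*√6)) - 5165) = 1/((3178 + 2*I*√6) - 5165) = 1/(-1987 + 2*I*√6)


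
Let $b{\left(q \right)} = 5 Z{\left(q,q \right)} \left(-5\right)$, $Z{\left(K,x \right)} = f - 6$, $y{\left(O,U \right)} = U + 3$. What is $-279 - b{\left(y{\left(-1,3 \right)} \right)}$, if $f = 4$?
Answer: $-329$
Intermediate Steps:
$y{\left(O,U \right)} = 3 + U$
$Z{\left(K,x \right)} = -2$ ($Z{\left(K,x \right)} = 4 - 6 = -2$)
$b{\left(q \right)} = 50$ ($b{\left(q \right)} = 5 \left(-2\right) \left(-5\right) = \left(-10\right) \left(-5\right) = 50$)
$-279 - b{\left(y{\left(-1,3 \right)} \right)} = -279 - 50 = -329$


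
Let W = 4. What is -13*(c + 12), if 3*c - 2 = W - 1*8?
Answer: -442/3 ≈ -147.33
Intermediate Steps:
c = -⅔ (c = ⅔ + (4 - 1*8)/3 = ⅔ + (4 - 8)/3 = ⅔ + (⅓)*(-4) = ⅔ - 4/3 = -⅔ ≈ -0.66667)
-13*(c + 12) = -13*(-⅔ + 12) = -13*34/3 = -442/3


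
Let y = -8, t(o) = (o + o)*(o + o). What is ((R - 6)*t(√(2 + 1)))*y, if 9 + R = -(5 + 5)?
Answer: 2400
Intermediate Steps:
t(o) = 4*o² (t(o) = (2*o)*(2*o) = 4*o²)
R = -19 (R = -9 - (5 + 5) = -9 - 1*10 = -9 - 10 = -19)
((R - 6)*t(√(2 + 1)))*y = ((-19 - 6)*(4*(√(2 + 1))²))*(-8) = -100*(√3)²*(-8) = -100*3*(-8) = -25*12*(-8) = -300*(-8) = 2400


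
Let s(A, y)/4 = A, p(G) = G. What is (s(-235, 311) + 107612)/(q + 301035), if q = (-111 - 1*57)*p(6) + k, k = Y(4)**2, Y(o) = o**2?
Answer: 106672/300283 ≈ 0.35524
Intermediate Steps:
s(A, y) = 4*A
k = 256 (k = (4**2)**2 = 16**2 = 256)
q = -752 (q = (-111 - 1*57)*6 + 256 = (-111 - 57)*6 + 256 = -168*6 + 256 = -1008 + 256 = -752)
(s(-235, 311) + 107612)/(q + 301035) = (4*(-235) + 107612)/(-752 + 301035) = (-940 + 107612)/300283 = 106672*(1/300283) = 106672/300283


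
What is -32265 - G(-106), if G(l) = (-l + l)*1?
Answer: -32265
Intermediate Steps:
G(l) = 0 (G(l) = 0*1 = 0)
-32265 - G(-106) = -32265 - 1*0 = -32265 + 0 = -32265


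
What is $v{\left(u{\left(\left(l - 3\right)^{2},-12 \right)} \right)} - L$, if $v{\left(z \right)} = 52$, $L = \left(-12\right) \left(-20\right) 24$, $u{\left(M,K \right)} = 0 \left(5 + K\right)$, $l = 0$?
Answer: $-5708$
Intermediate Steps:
$u{\left(M,K \right)} = 0$
$L = 5760$ ($L = 240 \cdot 24 = 5760$)
$v{\left(u{\left(\left(l - 3\right)^{2},-12 \right)} \right)} - L = 52 - 5760 = -5708$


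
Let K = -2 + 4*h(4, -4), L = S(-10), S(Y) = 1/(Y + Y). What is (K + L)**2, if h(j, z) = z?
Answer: 130321/400 ≈ 325.80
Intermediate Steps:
S(Y) = 1/(2*Y)
L = -1/20 (L = (1/2)/(-10) = (1/2)*(-1/10) = -1/20 ≈ -0.050000)
K = -18 (K = -2 + 4*(-4) = -2 - 16 = -18)
(K + L)**2 = (-18 - 1/20)**2 = (-361/20)**2 = 130321/400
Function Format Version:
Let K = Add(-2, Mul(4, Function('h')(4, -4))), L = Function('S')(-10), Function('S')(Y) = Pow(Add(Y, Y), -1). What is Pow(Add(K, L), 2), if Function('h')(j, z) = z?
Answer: Rational(130321, 400) ≈ 325.80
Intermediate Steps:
Function('S')(Y) = Mul(Rational(1, 2), Pow(Y, -1)) (Function('S')(Y) = Pow(Mul(2, Y), -1) = Mul(Rational(1, 2), Pow(Y, -1)))
L = Rational(-1, 20) (L = Mul(Rational(1, 2), Pow(-10, -1)) = Mul(Rational(1, 2), Rational(-1, 10)) = Rational(-1, 20) ≈ -0.050000)
K = -18 (K = Add(-2, Mul(4, -4)) = Add(-2, -16) = -18)
Pow(Add(K, L), 2) = Pow(Add(-18, Rational(-1, 20)), 2) = Pow(Rational(-361, 20), 2) = Rational(130321, 400)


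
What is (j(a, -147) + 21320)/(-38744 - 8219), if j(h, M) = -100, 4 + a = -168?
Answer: -21220/46963 ≈ -0.45185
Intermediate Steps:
a = -172 (a = -4 - 168 = -172)
(j(a, -147) + 21320)/(-38744 - 8219) = (-100 + 21320)/(-38744 - 8219) = 21220/(-46963) = 21220*(-1/46963) = -21220/46963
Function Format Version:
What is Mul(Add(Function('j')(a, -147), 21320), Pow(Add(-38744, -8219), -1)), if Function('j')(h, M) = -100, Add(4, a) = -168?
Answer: Rational(-21220, 46963) ≈ -0.45185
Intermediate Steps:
a = -172 (a = Add(-4, -168) = -172)
Mul(Add(Function('j')(a, -147), 21320), Pow(Add(-38744, -8219), -1)) = Mul(Add(-100, 21320), Pow(Add(-38744, -8219), -1)) = Mul(21220, Pow(-46963, -1)) = Mul(21220, Rational(-1, 46963)) = Rational(-21220, 46963)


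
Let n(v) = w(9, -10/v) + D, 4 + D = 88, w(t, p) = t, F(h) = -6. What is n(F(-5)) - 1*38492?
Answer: -38399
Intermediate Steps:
D = 84 (D = -4 + 88 = 84)
n(v) = 93 (n(v) = 9 + 84 = 93)
n(F(-5)) - 1*38492 = 93 - 1*38492 = 93 - 38492 = -38399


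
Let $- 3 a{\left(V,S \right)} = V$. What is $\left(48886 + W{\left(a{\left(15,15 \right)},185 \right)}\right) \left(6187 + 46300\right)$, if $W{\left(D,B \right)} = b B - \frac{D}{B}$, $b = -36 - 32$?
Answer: $\frac{70506994301}{37} \approx 1.9056 \cdot 10^{9}$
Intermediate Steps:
$b = -68$ ($b = -36 - 32 = -68$)
$a{\left(V,S \right)} = - \frac{V}{3}$
$W{\left(D,B \right)} = - 68 B - \frac{D}{B}$
$\left(48886 + W{\left(a{\left(15,15 \right)},185 \right)}\right) \left(6187 + 46300\right) = \left(48886 - \left(12580 + \frac{\left(- \frac{1}{3}\right) 15}{185}\right)\right) \left(6187 + 46300\right) = \left(48886 - \left(12580 - \frac{1}{37}\right)\right) 52487 = \left(48886 + \left(-12580 + \frac{1}{37}\right)\right) 52487 = \left(48886 - \frac{465459}{37}\right) 52487 = \frac{1343323}{37} \cdot 52487 = \frac{70506994301}{37}$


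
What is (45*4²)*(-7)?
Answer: -5040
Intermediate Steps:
(45*4²)*(-7) = (45*16)*(-7) = 720*(-7) = -5040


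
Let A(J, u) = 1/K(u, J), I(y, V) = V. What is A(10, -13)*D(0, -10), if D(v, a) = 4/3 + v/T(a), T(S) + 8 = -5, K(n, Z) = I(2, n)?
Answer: -4/39 ≈ -0.10256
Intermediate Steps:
K(n, Z) = n
T(S) = -13 (T(S) = -8 - 5 = -13)
D(v, a) = 4/3 - v/13 (D(v, a) = 4/3 + v/(-13) = 4*(⅓) + v*(-1/13) = 4/3 - v/13)
A(J, u) = 1/u
A(10, -13)*D(0, -10) = (4/3 - 1/13*0)/(-13) = -(4/3 + 0)/13 = -1/13*4/3 = -4/39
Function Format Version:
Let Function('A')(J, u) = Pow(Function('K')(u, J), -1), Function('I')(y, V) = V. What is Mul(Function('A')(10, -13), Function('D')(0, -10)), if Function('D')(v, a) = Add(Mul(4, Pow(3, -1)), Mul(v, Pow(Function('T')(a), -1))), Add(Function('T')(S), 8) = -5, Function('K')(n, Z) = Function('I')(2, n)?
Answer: Rational(-4, 39) ≈ -0.10256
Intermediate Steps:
Function('K')(n, Z) = n
Function('T')(S) = -13 (Function('T')(S) = Add(-8, -5) = -13)
Function('D')(v, a) = Add(Rational(4, 3), Mul(Rational(-1, 13), v)) (Function('D')(v, a) = Add(Mul(4, Pow(3, -1)), Mul(v, Pow(-13, -1))) = Add(Mul(4, Rational(1, 3)), Mul(v, Rational(-1, 13))) = Add(Rational(4, 3), Mul(Rational(-1, 13), v)))
Function('A')(J, u) = Pow(u, -1)
Mul(Function('A')(10, -13), Function('D')(0, -10)) = Mul(Pow(-13, -1), Add(Rational(4, 3), Mul(Rational(-1, 13), 0))) = Mul(Rational(-1, 13), Add(Rational(4, 3), 0)) = Mul(Rational(-1, 13), Rational(4, 3)) = Rational(-4, 39)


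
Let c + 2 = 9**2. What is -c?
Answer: -79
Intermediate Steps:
c = 79 (c = -2 + 9**2 = -2 + 81 = 79)
-c = -1*79 = -79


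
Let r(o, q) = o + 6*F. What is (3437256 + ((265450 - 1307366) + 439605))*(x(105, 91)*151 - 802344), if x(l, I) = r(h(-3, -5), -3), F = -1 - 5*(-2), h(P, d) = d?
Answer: -2253625353025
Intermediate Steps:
F = 9 (F = -1 + 10 = 9)
r(o, q) = 54 + o (r(o, q) = o + 6*9 = o + 54 = 54 + o)
x(l, I) = 49 (x(l, I) = 54 - 5 = 49)
(3437256 + ((265450 - 1307366) + 439605))*(x(105, 91)*151 - 802344) = (3437256 + ((265450 - 1307366) + 439605))*(49*151 - 802344) = (3437256 + (-1041916 + 439605))*(7399 - 802344) = (3437256 - 602311)*(-794945) = 2834945*(-794945) = -2253625353025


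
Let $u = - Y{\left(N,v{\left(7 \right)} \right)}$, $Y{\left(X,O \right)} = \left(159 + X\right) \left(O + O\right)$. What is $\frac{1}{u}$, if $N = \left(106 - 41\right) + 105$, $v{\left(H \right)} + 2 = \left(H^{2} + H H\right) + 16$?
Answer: $- \frac{1}{73696} \approx -1.3569 \cdot 10^{-5}$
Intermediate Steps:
$v{\left(H \right)} = 14 + 2 H^{2}$ ($v{\left(H \right)} = -2 + \left(\left(H^{2} + H H\right) + 16\right) = -2 + \left(\left(H^{2} + H^{2}\right) + 16\right) = -2 + \left(2 H^{2} + 16\right) = -2 + \left(16 + 2 H^{2}\right) = 14 + 2 H^{2}$)
$N = 170$ ($N = 65 + 105 = 170$)
$Y{\left(X,O \right)} = 2 O \left(159 + X\right)$ ($Y{\left(X,O \right)} = \left(159 + X\right) 2 O = 2 O \left(159 + X\right)$)
$u = -73696$ ($u = - 2 \left(14 + 2 \cdot 7^{2}\right) \left(159 + 170\right) = - 2 \left(14 + 2 \cdot 49\right) 329 = - 2 \left(14 + 98\right) 329 = - 2 \cdot 112 \cdot 329 = \left(-1\right) 73696 = -73696$)
$\frac{1}{u} = \frac{1}{-73696} = - \frac{1}{73696}$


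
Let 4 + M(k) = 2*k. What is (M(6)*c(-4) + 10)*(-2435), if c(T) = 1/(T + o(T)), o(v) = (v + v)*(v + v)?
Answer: -74024/3 ≈ -24675.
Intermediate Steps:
o(v) = 4*v² (o(v) = (2*v)*(2*v) = 4*v²)
M(k) = -4 + 2*k
c(T) = 1/(T + 4*T²)
(M(6)*c(-4) + 10)*(-2435) = ((-4 + 2*6)*(1/((-4)*(1 + 4*(-4)))) + 10)*(-2435) = ((-4 + 12)*(-1/(4*(1 - 16))) + 10)*(-2435) = (8*(-¼/(-15)) + 10)*(-2435) = (8*(-¼*(-1/15)) + 10)*(-2435) = (8*(1/60) + 10)*(-2435) = (2/15 + 10)*(-2435) = (152/15)*(-2435) = -74024/3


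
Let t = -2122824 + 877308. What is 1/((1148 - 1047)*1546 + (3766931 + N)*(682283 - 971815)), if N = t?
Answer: -1/730030171634 ≈ -1.3698e-12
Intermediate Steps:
t = -1245516
N = -1245516
1/((1148 - 1047)*1546 + (3766931 + N)*(682283 - 971815)) = 1/((1148 - 1047)*1546 + (3766931 - 1245516)*(682283 - 971815)) = 1/(101*1546 + 2521415*(-289532)) = 1/(156146 - 730030327780) = 1/(-730030171634) = -1/730030171634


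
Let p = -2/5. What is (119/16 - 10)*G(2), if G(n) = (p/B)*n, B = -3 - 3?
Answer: -41/120 ≈ -0.34167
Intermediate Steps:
p = -⅖ (p = -2*⅕ = -⅖ ≈ -0.40000)
B = -6
G(n) = n/15 (G(n) = (-⅖/(-6))*n = (-⅖*(-⅙))*n = n/15)
(119/16 - 10)*G(2) = (119/16 - 10)*((1/15)*2) = (119*(1/16) - 10)*(2/15) = (119/16 - 10)*(2/15) = -41/16*2/15 = -41/120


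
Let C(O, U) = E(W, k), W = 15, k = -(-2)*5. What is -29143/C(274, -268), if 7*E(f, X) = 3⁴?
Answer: -204001/81 ≈ -2518.5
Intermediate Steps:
k = 10 (k = -1*(-10) = 10)
E(f, X) = 81/7 (E(f, X) = (⅐)*3⁴ = (⅐)*81 = 81/7)
C(O, U) = 81/7
-29143/C(274, -268) = -29143/81/7 = -29143*7/81 = -204001/81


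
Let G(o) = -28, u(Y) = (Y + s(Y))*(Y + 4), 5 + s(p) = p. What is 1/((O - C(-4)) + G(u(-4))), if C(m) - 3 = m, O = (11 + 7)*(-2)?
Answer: -1/63 ≈ -0.015873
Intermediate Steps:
s(p) = -5 + p
O = -36 (O = 18*(-2) = -36)
u(Y) = (-5 + 2*Y)*(4 + Y) (u(Y) = (Y + (-5 + Y))*(Y + 4) = (-5 + 2*Y)*(4 + Y))
C(m) = 3 + m
1/((O - C(-4)) + G(u(-4))) = 1/((-36 - (3 - 4)) - 28) = 1/((-36 - 1*(-1)) - 28) = 1/((-36 + 1) - 28) = 1/(-35 - 28) = 1/(-63) = -1/63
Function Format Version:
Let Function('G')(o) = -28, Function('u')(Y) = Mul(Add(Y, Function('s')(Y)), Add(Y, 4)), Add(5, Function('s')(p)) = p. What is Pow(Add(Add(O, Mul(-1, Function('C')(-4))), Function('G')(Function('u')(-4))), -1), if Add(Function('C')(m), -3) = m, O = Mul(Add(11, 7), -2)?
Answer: Rational(-1, 63) ≈ -0.015873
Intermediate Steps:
Function('s')(p) = Add(-5, p)
O = -36 (O = Mul(18, -2) = -36)
Function('u')(Y) = Mul(Add(-5, Mul(2, Y)), Add(4, Y)) (Function('u')(Y) = Mul(Add(Y, Add(-5, Y)), Add(Y, 4)) = Mul(Add(-5, Mul(2, Y)), Add(4, Y)))
Function('C')(m) = Add(3, m)
Pow(Add(Add(O, Mul(-1, Function('C')(-4))), Function('G')(Function('u')(-4))), -1) = Pow(Add(Add(-36, Mul(-1, Add(3, -4))), -28), -1) = Pow(Add(Add(-36, Mul(-1, -1)), -28), -1) = Pow(Add(Add(-36, 1), -28), -1) = Pow(Add(-35, -28), -1) = Pow(-63, -1) = Rational(-1, 63)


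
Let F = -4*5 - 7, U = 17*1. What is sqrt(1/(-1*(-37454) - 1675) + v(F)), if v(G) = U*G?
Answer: 4*I*sqrt(36723923390)/35779 ≈ 21.424*I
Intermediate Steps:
U = 17
F = -27 (F = -20 - 7 = -27)
v(G) = 17*G
sqrt(1/(-1*(-37454) - 1675) + v(F)) = sqrt(1/(-1*(-37454) - 1675) + 17*(-27)) = sqrt(1/(37454 - 1675) - 459) = sqrt(1/35779 - 459) = sqrt(-16422560/35779) = 4*I*sqrt(36723923390)/35779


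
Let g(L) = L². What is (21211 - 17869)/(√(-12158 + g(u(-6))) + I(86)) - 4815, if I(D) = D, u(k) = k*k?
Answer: 3*(-1605*√10862 + 136916*I)/(√10862 - 86*I) ≈ -4799.3 - 19.077*I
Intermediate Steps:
u(k) = k²
(21211 - 17869)/(√(-12158 + g(u(-6))) + I(86)) - 4815 = (21211 - 17869)/(√(-12158 + ((-6)²)²) + 86) - 4815 = 3342/(√(-12158 + 36²) + 86) - 4815 = 3342/(√(-12158 + 1296) + 86) - 4815 = 3342/(√(-10862) + 86) - 4815 = 3342/(I*√10862 + 86) - 4815 = 3342/(86 + I*√10862) - 4815 = -4815 + 3342/(86 + I*√10862)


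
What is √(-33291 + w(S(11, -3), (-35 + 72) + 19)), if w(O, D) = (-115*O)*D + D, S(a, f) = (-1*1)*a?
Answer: √37605 ≈ 193.92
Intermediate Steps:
S(a, f) = -a
w(O, D) = D - 115*D*O (w(O, D) = -115*D*O + D = D - 115*D*O)
√(-33291 + w(S(11, -3), (-35 + 72) + 19)) = √(-33291 + ((-35 + 72) + 19)*(1 - (-115)*11)) = √(-33291 + (37 + 19)*(1 - 115*(-11))) = √(-33291 + 56*(1 + 1265)) = √(-33291 + 56*1266) = √(-33291 + 70896) = √37605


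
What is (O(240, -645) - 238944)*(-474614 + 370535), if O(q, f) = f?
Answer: 24936183531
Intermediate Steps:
(O(240, -645) - 238944)*(-474614 + 370535) = (-645 - 238944)*(-474614 + 370535) = -239589*(-104079) = 24936183531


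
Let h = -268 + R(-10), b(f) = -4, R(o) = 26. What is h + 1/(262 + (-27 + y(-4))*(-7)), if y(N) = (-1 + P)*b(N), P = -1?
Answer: -95589/395 ≈ -242.00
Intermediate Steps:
y(N) = 8 (y(N) = (-1 - 1)*(-4) = -2*(-4) = 8)
h = -242 (h = -268 + 26 = -242)
h + 1/(262 + (-27 + y(-4))*(-7)) = -242 + 1/(262 + (-27 + 8)*(-7)) = -242 + 1/(262 - 19*(-7)) = -242 + 1/(262 + 133) = -242 + 1/395 = -95589/395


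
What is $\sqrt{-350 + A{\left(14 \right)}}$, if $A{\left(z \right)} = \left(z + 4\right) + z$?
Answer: $i \sqrt{318} \approx 17.833 i$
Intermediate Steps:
$A{\left(z \right)} = 4 + 2 z$ ($A{\left(z \right)} = \left(4 + z\right) + z = 4 + 2 z$)
$\sqrt{-350 + A{\left(14 \right)}} = \sqrt{-350 + \left(4 + 2 \cdot 14\right)} = \sqrt{-350 + \left(4 + 28\right)} = \sqrt{-350 + 32} = \sqrt{-318} = i \sqrt{318}$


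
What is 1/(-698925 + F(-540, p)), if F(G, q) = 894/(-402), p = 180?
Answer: -67/46828124 ≈ -1.4308e-6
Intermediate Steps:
F(G, q) = -149/67 (F(G, q) = 894*(-1/402) = -149/67)
1/(-698925 + F(-540, p)) = 1/(-698925 - 149/67) = 1/(-46828124/67) = -67/46828124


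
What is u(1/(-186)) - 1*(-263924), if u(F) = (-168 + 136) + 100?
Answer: 263992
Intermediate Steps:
u(F) = 68 (u(F) = -32 + 100 = 68)
u(1/(-186)) - 1*(-263924) = 68 - 1*(-263924) = 68 + 263924 = 263992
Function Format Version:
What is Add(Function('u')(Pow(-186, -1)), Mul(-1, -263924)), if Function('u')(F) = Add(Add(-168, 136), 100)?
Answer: 263992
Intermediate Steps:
Function('u')(F) = 68 (Function('u')(F) = Add(-32, 100) = 68)
Add(Function('u')(Pow(-186, -1)), Mul(-1, -263924)) = Add(68, Mul(-1, -263924)) = Add(68, 263924) = 263992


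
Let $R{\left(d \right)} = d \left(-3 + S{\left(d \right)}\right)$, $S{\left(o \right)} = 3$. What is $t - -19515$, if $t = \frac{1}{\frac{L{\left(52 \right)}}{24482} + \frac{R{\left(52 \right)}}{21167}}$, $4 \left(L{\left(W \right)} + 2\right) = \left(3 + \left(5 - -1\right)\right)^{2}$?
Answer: $\frac{1522523}{73} \approx 20856.0$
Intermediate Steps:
$L{\left(W \right)} = \frac{73}{4}$ ($L{\left(W \right)} = -2 + \frac{\left(3 + \left(5 - -1\right)\right)^{2}}{4} = -2 + \frac{\left(3 + \left(5 + 1\right)\right)^{2}}{4} = -2 + \frac{\left(3 + 6\right)^{2}}{4} = -2 + \frac{9^{2}}{4} = -2 + \frac{1}{4} \cdot 81 = -2 + \frac{81}{4} = \frac{73}{4}$)
$R{\left(d \right)} = 0$ ($R{\left(d \right)} = d \left(-3 + 3\right) = d 0 = 0$)
$t = \frac{97928}{73}$ ($t = \frac{1}{\frac{73}{4 \cdot 24482} + \frac{0}{21167}} = \frac{1}{\frac{73}{4} \cdot \frac{1}{24482} + 0 \cdot \frac{1}{21167}} = \frac{1}{\frac{73}{97928} + 0} = \frac{1}{\frac{73}{97928}} = \frac{97928}{73} \approx 1341.5$)
$t - -19515 = \frac{97928}{73} - -19515 = \frac{97928}{73} + 19515 = \frac{1522523}{73}$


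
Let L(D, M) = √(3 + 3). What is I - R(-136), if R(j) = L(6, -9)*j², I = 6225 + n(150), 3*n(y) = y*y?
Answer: 13725 - 18496*√6 ≈ -31581.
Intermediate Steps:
n(y) = y²/3 (n(y) = (y*y)/3 = y²/3)
I = 13725 (I = 6225 + (⅓)*150² = 6225 + (⅓)*22500 = 6225 + 7500 = 13725)
L(D, M) = √6
R(j) = √6*j²
I - R(-136) = 13725 - √6*(-136)² = 13725 - √6*18496 = 13725 - 18496*√6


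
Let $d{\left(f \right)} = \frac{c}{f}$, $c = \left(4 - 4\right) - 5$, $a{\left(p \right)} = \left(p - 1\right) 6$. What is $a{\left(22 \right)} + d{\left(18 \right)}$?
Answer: $\frac{2263}{18} \approx 125.72$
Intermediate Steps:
$a{\left(p \right)} = -6 + 6 p$ ($a{\left(p \right)} = \left(-1 + p\right) 6 = -6 + 6 p$)
$c = -5$ ($c = 0 - 5 = -5$)
$d{\left(f \right)} = - \frac{5}{f}$
$a{\left(22 \right)} + d{\left(18 \right)} = \left(-6 + 6 \cdot 22\right) - \frac{5}{18} = \left(-6 + 132\right) - \frac{5}{18} = 126 - \frac{5}{18} = \frac{2263}{18}$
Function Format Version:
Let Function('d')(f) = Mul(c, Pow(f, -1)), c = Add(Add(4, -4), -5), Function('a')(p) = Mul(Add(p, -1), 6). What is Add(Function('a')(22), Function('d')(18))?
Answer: Rational(2263, 18) ≈ 125.72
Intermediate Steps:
Function('a')(p) = Add(-6, Mul(6, p)) (Function('a')(p) = Mul(Add(-1, p), 6) = Add(-6, Mul(6, p)))
c = -5 (c = Add(0, -5) = -5)
Function('d')(f) = Mul(-5, Pow(f, -1))
Add(Function('a')(22), Function('d')(18)) = Add(Add(-6, Mul(6, 22)), Mul(-5, Pow(18, -1))) = Add(Add(-6, 132), Mul(-5, Rational(1, 18))) = Add(126, Rational(-5, 18)) = Rational(2263, 18)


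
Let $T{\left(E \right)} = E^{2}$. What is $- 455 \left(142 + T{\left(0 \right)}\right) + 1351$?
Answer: $-63259$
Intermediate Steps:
$- 455 \left(142 + T{\left(0 \right)}\right) + 1351 = - 455 \left(142 + 0^{2}\right) + 1351 = - 455 \left(142 + 0\right) + 1351 = \left(-455\right) 142 + 1351 = -64610 + 1351 = -63259$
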